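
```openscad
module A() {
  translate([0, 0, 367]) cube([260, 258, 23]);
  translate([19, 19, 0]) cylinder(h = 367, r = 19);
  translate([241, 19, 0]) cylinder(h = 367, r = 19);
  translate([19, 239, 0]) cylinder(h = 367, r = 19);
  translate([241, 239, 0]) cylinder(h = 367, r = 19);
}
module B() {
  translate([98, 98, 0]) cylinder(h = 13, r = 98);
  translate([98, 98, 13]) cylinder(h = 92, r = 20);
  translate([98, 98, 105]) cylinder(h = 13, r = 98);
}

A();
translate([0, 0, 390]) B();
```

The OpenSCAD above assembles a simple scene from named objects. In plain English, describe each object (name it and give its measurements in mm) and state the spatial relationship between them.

A is a four-legged stool. The seat is a 260×258×23 mm slab whose top surface is at z = 390 mm; four round legs, each 38 mm in diameter, run from the floor (z = 0) to the underside of the seat, each leg's axis is inset half a diameter from the nearest pair of seat edges (so the leg's bounding box is flush with the corner).

B is a spool: two coaxial disc flanges of radius 98 mm and thickness 13 mm, joined by a core cylinder of radius 20 mm and height 92 mm. The lower flange rests on z = 0 and the three cylinders share a vertical axis.

The spool is on top of the stool.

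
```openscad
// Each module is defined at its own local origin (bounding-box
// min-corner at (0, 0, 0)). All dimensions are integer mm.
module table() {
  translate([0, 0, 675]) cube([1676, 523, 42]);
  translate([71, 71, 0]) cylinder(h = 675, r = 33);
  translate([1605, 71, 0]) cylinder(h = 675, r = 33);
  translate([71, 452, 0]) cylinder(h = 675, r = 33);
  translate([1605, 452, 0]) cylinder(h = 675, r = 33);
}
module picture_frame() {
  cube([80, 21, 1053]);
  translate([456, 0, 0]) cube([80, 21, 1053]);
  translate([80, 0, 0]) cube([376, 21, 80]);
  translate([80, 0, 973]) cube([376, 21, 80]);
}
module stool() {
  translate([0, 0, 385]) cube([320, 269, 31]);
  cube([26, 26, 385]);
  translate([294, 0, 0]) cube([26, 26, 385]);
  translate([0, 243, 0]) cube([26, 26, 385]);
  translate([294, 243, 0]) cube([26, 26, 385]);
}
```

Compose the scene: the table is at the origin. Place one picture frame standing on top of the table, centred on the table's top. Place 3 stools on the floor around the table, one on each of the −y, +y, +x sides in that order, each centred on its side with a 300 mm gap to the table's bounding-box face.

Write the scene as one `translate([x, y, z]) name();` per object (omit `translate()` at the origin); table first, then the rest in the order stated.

table();
translate([570, 251, 717]) picture_frame();
translate([678, -569, 0]) stool();
translate([678, 823, 0]) stool();
translate([1976, 127, 0]) stool();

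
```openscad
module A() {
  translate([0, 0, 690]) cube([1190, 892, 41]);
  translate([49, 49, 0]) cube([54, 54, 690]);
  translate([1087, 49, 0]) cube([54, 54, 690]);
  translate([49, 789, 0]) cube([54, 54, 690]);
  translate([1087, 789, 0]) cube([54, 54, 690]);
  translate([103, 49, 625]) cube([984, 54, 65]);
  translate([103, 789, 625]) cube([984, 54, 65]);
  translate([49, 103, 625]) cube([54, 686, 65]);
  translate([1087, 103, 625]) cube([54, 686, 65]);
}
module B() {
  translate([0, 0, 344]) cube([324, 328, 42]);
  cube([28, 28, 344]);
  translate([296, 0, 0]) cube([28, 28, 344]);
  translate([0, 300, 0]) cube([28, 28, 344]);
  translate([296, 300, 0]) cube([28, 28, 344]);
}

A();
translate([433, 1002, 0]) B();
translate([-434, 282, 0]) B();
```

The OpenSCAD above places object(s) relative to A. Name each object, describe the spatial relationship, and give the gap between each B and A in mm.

Each stool's nearest face is 110 mm from the table's bounding box.

A is a table. B is a stool. Two stools sit around the table at the +y, −x sides. The gap between each stool and the table is 110 mm.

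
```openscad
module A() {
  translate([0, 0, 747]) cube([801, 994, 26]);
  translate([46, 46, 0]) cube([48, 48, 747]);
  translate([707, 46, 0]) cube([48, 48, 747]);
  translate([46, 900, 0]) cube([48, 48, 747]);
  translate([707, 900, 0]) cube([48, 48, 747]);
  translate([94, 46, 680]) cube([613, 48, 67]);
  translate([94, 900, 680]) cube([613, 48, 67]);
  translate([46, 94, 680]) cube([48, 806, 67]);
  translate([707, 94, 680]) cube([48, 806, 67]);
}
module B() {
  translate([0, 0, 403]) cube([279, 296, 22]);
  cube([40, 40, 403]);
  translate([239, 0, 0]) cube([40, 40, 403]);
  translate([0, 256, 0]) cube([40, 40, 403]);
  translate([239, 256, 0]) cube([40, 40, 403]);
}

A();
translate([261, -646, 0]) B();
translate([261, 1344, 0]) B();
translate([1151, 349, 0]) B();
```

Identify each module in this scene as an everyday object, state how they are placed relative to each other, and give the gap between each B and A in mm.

A is a table. B is a stool. Three stools sit around the table at the −y, +y, +x sides. The gap between each stool and the table is 350 mm.

Each stool's nearest face is 350 mm from the table's bounding box.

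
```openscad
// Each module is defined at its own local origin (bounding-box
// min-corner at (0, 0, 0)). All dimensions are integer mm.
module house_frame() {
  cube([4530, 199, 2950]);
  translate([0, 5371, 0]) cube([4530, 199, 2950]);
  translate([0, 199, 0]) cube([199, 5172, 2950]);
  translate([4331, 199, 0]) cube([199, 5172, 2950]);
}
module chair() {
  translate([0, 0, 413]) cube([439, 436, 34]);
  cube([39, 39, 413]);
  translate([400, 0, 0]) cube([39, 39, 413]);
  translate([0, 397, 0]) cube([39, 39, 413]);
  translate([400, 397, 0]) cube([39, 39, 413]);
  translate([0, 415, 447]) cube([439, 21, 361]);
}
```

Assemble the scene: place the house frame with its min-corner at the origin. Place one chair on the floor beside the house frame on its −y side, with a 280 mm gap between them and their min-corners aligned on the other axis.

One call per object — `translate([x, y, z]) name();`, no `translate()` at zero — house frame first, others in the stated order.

house_frame();
translate([0, -716, 0]) chair();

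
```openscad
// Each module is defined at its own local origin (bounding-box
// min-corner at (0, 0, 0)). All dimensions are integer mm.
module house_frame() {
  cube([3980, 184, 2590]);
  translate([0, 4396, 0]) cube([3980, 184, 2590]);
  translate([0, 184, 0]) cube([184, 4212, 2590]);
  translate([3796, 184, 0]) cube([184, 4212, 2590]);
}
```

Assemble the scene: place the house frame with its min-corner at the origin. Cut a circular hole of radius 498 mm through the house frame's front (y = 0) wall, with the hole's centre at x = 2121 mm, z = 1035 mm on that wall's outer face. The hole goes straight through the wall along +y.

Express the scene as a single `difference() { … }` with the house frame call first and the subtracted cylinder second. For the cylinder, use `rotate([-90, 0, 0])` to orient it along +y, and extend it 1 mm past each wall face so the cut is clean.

difference() {
  house_frame();
  translate([2121, -1, 1035]) rotate([-90, 0, 0]) cylinder(h = 186, r = 498);
}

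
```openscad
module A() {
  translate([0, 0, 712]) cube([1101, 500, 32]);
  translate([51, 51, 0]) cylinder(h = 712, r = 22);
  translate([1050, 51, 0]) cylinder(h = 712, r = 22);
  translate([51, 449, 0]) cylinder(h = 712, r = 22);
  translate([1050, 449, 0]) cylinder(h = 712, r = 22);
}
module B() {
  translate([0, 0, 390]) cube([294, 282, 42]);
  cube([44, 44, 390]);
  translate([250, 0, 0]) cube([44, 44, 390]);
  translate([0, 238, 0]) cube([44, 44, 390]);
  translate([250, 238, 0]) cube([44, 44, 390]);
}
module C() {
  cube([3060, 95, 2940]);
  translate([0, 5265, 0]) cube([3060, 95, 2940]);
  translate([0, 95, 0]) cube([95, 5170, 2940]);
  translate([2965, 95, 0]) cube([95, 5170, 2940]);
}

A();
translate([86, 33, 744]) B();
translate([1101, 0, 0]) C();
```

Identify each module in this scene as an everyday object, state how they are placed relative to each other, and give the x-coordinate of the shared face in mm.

The table's +x face and the house frame's −x face are both at x = 1101 mm.

A is a table. B is a stool. C is a house frame. The stool is on top of the table. The house frame is against the table's +x side, with their −y faces flush. The x-coordinate of the shared face is 1101 mm.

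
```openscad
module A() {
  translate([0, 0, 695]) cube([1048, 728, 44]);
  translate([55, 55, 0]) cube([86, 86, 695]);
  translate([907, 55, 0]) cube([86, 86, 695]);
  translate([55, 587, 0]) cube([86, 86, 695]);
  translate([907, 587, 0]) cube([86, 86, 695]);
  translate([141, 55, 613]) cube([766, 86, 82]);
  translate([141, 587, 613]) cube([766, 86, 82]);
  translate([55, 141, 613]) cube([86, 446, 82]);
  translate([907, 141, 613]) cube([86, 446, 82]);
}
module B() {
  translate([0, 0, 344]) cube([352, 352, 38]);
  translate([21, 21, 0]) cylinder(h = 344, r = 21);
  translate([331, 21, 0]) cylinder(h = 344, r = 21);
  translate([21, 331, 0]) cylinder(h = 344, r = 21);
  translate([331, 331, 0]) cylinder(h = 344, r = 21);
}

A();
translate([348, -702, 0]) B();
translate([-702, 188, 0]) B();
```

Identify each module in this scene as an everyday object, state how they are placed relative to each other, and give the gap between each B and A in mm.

A is a table. B is a stool. Two stools sit around the table at the −y, −x sides. The gap between each stool and the table is 350 mm.

Each stool's nearest face is 350 mm from the table's bounding box.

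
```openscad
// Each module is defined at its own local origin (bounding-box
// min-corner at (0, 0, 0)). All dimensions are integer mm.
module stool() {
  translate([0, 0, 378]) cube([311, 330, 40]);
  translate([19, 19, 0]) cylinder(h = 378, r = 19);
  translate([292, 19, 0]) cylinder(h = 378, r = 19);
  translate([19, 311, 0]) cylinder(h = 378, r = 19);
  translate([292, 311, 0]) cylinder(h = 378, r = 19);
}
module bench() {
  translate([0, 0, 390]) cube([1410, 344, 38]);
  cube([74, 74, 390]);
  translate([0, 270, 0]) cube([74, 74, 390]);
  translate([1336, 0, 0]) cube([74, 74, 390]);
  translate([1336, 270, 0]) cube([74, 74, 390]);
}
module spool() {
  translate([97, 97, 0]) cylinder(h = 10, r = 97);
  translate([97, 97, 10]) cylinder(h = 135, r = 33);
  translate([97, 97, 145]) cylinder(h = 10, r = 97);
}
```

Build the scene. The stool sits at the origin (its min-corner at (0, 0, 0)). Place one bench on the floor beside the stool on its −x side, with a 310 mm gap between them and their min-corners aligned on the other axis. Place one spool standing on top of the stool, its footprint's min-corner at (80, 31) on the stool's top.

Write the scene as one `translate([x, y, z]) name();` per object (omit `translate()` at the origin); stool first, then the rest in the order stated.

stool();
translate([-1720, 0, 0]) bench();
translate([80, 31, 418]) spool();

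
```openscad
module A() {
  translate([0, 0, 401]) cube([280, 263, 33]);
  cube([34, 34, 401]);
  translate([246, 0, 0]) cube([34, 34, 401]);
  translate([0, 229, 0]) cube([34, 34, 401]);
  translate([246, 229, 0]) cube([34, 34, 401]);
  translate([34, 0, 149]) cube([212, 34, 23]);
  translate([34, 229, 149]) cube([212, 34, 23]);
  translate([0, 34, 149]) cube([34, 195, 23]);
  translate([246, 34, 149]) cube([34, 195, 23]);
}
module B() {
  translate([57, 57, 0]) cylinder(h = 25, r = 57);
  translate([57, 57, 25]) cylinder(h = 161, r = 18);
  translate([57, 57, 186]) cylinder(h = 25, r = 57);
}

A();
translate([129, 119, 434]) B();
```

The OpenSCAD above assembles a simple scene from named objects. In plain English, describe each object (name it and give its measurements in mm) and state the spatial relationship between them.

A is a simple wooden stool: a rectangular seat 280 mm (x) by 263 mm (y), 33 mm thick, top face at z = 434 mm, on four square legs, each 34×34 mm in cross-section. The legs rest on z = 0, each flush with a corner of the seat. Four stretchers, 34 mm wide and 23 mm tall, connect adjacent legs with their undersides at z = 149 mm, each running between the inner faces of the legs it joins and aligned with the legs' outer faces on the other axis.

B is a spool: two coaxial disc flanges of radius 57 mm and thickness 25 mm, joined by a core cylinder of radius 18 mm and height 161 mm. The lower flange rests on z = 0 and the three cylinders share a vertical axis.

The spool is on top of the stool.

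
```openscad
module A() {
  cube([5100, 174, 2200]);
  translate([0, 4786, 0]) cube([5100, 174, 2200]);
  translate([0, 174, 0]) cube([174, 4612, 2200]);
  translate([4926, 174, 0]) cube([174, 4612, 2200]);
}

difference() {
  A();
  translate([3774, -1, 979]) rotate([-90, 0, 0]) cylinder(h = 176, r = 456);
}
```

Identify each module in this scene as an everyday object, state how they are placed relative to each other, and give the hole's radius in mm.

The subtracted cylinder has r = 456 mm.

A is a house frame. The house frame has a circular hole through its front wall. The hole's radius is 456 mm.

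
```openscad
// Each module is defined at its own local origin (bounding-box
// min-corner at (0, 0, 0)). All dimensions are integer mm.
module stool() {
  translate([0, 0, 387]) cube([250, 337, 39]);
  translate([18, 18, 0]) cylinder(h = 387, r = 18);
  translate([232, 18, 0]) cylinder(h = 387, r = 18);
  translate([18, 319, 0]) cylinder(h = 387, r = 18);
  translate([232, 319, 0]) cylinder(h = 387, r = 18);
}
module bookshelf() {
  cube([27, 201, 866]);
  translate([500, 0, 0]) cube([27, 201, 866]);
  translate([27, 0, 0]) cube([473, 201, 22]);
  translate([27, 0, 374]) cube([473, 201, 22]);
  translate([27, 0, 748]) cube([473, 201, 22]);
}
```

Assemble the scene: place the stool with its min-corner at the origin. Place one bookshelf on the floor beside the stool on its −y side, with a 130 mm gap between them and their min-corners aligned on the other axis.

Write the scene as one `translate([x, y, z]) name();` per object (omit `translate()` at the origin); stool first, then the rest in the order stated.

stool();
translate([0, -331, 0]) bookshelf();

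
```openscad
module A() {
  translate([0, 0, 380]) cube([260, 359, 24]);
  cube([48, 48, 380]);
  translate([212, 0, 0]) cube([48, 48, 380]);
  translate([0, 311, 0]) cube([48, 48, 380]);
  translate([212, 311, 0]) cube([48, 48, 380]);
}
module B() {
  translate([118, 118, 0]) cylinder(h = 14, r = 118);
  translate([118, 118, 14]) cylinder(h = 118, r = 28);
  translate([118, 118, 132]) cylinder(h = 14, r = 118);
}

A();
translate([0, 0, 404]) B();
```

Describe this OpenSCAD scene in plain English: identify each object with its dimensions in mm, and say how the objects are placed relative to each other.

A is a four-legged stool. The seat is 260×359 mm, 24 mm thick, top at z = 404 mm. It stands on four square legs, each 48×48 mm in cross-section, from z = 0 to the seat underside, each flush with a corner of the seat.

B is a spool: two coaxial disc flanges of radius 118 mm and thickness 14 mm, joined by a core cylinder of radius 28 mm and height 118 mm. The lower flange rests on z = 0 and the three cylinders share a vertical axis.

The spool is on top of the stool.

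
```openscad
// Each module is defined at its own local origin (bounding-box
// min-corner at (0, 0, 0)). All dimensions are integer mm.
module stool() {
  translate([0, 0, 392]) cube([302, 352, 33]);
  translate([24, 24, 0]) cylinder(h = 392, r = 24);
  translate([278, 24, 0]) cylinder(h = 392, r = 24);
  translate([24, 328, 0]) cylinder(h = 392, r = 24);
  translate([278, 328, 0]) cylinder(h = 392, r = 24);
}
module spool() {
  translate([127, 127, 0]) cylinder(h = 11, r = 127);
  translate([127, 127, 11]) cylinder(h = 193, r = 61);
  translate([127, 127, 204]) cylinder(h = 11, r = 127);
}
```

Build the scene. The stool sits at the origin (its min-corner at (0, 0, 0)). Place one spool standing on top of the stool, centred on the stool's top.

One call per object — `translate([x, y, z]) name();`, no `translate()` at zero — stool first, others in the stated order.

stool();
translate([24, 49, 425]) spool();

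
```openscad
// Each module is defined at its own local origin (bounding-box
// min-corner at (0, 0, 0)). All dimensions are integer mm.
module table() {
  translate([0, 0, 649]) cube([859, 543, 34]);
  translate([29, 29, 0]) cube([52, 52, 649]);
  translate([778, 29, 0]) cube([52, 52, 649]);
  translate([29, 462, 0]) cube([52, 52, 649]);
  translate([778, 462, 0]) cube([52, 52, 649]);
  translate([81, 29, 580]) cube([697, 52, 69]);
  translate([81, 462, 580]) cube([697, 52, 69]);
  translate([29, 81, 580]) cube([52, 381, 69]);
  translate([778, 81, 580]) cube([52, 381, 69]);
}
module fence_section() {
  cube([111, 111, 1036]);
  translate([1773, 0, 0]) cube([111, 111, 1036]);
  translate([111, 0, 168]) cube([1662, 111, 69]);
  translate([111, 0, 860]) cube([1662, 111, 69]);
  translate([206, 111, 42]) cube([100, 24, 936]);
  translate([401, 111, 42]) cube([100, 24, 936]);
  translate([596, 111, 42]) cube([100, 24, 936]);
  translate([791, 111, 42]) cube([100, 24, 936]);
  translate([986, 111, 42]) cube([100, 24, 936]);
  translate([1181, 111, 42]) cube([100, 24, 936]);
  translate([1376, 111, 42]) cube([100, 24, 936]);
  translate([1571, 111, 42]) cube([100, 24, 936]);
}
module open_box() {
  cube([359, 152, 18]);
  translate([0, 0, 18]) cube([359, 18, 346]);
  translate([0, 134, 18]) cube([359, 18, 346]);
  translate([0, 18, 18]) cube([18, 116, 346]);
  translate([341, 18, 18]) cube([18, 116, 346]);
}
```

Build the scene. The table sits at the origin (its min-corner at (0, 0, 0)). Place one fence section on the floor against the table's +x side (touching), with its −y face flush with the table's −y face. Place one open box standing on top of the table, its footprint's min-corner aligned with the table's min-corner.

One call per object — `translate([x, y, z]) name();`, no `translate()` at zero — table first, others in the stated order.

table();
translate([859, 0, 0]) fence_section();
translate([0, 0, 683]) open_box();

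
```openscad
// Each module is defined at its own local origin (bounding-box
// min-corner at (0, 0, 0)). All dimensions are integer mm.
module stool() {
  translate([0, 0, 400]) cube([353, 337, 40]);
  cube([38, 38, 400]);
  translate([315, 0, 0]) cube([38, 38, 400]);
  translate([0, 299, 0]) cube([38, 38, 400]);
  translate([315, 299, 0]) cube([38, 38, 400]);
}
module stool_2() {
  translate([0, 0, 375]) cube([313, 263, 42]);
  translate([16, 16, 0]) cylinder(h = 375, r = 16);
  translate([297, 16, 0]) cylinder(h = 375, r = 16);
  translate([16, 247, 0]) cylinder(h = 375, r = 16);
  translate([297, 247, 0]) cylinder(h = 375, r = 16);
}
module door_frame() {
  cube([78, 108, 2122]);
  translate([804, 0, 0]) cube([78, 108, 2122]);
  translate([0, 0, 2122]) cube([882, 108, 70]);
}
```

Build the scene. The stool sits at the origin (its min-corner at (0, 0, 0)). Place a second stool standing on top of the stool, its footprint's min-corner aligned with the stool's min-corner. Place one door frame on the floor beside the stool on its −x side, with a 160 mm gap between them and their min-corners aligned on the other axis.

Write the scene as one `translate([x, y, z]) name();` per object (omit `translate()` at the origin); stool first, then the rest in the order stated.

stool();
translate([0, 0, 440]) stool_2();
translate([-1042, 0, 0]) door_frame();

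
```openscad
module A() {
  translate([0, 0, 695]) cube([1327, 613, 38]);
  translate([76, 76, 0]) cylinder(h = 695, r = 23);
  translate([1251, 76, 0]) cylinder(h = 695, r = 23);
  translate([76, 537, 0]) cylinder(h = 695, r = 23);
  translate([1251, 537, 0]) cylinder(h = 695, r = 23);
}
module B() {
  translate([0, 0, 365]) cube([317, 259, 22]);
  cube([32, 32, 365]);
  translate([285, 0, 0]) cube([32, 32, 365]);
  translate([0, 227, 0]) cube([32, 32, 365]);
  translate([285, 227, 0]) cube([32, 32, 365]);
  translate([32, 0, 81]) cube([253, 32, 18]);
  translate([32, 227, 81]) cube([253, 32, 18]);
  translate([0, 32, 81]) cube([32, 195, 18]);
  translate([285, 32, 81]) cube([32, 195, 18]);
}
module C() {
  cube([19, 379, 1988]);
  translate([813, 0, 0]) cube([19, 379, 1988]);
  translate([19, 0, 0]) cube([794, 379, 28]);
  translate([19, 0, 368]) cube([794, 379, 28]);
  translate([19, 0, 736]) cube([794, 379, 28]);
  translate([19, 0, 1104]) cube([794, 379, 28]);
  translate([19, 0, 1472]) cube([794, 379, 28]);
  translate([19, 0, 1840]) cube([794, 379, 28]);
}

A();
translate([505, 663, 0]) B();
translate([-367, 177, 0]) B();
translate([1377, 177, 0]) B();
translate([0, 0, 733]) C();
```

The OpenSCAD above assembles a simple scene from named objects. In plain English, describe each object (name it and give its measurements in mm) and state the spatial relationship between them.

A is a rectangular dining table. The top is 1327×613×38 mm with its upper surface at z = 733 mm. It stands on four round legs of 46 mm diameter, each leg's bounding box inset 53 mm from the nearest pair of top edges, running from the floor to the underside of the top.

B is a simple wooden stool: a rectangular seat 317 mm (x) by 259 mm (y), 22 mm thick, top face at z = 387 mm, on four square legs, each 32×32 mm in cross-section. The legs rest on z = 0, each flush with a corner of the seat. Four stretchers, 32 mm wide and 18 mm tall, connect adjacent legs with their undersides at z = 81 mm, each running between the inner faces of the legs it joins and aligned with the legs' outer faces on the other axis.

C is an open bookshelf. Two side panels, each 19 mm thick, 379 mm deep and 1988 mm tall, stand 832 mm apart (outside-to-outside). Between them sit 6 shelves, each 28 mm thick and 379 mm deep, spanning the full gap between the sides. The bottom shelf rests on the floor (its underside at z = 0) and the clear gap between one shelf's top and the next shelf's underside is 340 mm.

Three stools sit around the table at the +y, −x, +x sides. The bookshelf is on top of the table.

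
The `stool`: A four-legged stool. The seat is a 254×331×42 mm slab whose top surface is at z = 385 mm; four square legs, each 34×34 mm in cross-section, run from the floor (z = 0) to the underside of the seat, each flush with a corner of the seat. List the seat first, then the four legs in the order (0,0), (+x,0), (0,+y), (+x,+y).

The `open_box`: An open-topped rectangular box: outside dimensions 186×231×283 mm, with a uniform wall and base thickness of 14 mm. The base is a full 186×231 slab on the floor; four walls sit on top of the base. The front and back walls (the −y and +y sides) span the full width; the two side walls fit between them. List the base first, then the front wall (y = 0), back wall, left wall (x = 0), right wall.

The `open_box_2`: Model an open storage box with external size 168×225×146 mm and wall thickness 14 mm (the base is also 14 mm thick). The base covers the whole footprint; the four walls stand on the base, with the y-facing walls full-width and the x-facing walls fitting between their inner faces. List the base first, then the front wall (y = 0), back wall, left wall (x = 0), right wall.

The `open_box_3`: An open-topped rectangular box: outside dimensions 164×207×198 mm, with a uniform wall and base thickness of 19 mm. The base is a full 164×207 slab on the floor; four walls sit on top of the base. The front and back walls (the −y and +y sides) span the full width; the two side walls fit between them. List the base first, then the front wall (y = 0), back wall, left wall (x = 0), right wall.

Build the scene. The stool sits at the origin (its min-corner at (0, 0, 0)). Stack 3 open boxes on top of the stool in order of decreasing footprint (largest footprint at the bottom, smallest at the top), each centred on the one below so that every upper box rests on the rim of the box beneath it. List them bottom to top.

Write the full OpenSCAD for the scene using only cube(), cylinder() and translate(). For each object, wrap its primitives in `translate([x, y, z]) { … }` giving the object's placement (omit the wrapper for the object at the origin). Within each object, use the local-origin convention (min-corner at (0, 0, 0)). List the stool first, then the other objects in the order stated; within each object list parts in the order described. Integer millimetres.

translate([0, 0, 343]) cube([254, 331, 42]);
cube([34, 34, 343]);
translate([220, 0, 0]) cube([34, 34, 343]);
translate([0, 297, 0]) cube([34, 34, 343]);
translate([220, 297, 0]) cube([34, 34, 343]);
translate([34, 50, 385]) {
  cube([186, 231, 14]);
  translate([0, 0, 14]) cube([186, 14, 269]);
  translate([0, 217, 14]) cube([186, 14, 269]);
  translate([0, 14, 14]) cube([14, 203, 269]);
  translate([172, 14, 14]) cube([14, 203, 269]);
}
translate([43, 53, 668]) {
  cube([168, 225, 14]);
  translate([0, 0, 14]) cube([168, 14, 132]);
  translate([0, 211, 14]) cube([168, 14, 132]);
  translate([0, 14, 14]) cube([14, 197, 132]);
  translate([154, 14, 14]) cube([14, 197, 132]);
}
translate([45, 62, 814]) {
  cube([164, 207, 19]);
  translate([0, 0, 19]) cube([164, 19, 179]);
  translate([0, 188, 19]) cube([164, 19, 179]);
  translate([0, 19, 19]) cube([19, 169, 179]);
  translate([145, 19, 19]) cube([19, 169, 179]);
}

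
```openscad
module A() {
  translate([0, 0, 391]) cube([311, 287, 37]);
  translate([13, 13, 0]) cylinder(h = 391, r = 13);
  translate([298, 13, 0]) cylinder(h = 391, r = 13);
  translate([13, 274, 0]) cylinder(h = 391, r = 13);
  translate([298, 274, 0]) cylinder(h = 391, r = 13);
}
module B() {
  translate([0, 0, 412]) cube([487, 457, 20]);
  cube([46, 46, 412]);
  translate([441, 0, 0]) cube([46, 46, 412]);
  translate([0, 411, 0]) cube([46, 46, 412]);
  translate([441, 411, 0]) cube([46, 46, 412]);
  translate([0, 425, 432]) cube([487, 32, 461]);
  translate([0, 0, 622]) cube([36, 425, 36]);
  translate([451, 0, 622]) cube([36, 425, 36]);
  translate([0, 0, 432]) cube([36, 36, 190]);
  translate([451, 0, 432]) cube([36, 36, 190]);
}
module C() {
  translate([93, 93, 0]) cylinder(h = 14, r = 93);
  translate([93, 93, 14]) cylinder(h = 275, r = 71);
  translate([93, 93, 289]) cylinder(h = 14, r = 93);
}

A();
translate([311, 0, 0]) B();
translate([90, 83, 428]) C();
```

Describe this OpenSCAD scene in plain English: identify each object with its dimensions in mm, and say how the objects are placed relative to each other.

A is a four-legged stool. The seat is a 311×287×37 mm slab whose top surface is at z = 428 mm; four round legs, each 26 mm in diameter, run from the floor (z = 0) to the underside of the seat, each leg's axis is inset half a diameter from the nearest pair of seat edges (so the leg's bounding box is flush with the corner).

B is a chair: 487×457 mm seat, 20 mm thick, top at z = 432 mm, on four 46 mm square corner legs flush with the seat edges. A 32 mm thick backrest slab spans the full seat width, extending 461 mm above the seat top, its back face flush with the seat's +y edge. Two armrests of 36×36 mm section run along each side from the seat's front edge to the front of the backrest, top faces 226 mm above the seat top and outer faces flush with the seat's x-edges; a 36×36 mm post under the front of each armrest stands on the seat at the front corner.

C is a spool: two coaxial disc flanges of radius 93 mm and thickness 14 mm, joined by a core cylinder of radius 71 mm and height 275 mm. The lower flange rests on z = 0 and the three cylinders share a vertical axis.

The chair is against the stool's +x side, with their −y faces flush. The spool is on top of the stool.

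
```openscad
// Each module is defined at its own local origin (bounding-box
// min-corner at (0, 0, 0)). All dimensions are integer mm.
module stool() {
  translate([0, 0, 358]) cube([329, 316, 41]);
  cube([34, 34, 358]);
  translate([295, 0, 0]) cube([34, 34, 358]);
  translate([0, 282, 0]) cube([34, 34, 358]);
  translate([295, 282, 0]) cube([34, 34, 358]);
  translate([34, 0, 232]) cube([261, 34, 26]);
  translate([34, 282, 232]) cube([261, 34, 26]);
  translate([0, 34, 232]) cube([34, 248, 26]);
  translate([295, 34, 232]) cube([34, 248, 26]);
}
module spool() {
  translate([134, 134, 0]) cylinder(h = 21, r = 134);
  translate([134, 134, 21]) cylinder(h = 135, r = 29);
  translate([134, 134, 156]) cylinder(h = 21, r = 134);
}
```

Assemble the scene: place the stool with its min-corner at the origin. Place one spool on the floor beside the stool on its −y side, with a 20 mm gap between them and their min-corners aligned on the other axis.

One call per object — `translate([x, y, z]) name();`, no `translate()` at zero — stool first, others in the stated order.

stool();
translate([0, -288, 0]) spool();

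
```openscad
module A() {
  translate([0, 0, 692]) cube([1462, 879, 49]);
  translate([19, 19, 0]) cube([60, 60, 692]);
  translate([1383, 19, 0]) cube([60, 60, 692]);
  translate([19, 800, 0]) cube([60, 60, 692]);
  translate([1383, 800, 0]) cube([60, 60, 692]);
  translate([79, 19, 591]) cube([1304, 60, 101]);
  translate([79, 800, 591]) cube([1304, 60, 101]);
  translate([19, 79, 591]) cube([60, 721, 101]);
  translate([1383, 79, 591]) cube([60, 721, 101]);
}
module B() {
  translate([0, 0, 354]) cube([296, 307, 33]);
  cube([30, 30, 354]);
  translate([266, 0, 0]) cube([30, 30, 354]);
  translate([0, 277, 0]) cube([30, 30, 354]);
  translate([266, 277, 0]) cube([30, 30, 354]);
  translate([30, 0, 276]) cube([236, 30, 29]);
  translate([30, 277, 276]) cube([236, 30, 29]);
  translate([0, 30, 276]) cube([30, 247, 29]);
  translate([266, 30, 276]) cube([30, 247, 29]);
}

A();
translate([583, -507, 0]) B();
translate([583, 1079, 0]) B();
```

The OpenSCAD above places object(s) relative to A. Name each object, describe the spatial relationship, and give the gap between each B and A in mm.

A is a table. B is a stool. Two stools sit around the table at the −y, +y sides. The gap between each stool and the table is 200 mm.

Each stool's nearest face is 200 mm from the table's bounding box.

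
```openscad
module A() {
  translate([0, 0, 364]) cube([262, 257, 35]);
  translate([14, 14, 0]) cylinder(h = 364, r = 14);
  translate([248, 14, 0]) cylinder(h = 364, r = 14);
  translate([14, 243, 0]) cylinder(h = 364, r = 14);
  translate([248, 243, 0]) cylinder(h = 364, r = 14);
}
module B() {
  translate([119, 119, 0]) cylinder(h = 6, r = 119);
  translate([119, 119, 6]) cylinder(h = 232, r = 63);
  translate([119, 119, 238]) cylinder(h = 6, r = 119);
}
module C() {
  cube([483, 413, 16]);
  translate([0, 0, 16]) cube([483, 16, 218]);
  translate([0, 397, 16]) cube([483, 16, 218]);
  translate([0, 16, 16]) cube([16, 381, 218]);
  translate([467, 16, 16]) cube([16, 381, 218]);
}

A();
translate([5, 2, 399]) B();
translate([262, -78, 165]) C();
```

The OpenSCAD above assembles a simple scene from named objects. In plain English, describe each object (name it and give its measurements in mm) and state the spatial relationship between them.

A is a simple wooden stool: a rectangular seat 262 mm (x) by 257 mm (y), 35 mm thick, top face at z = 399 mm, on four round legs, each 28 mm in diameter. The legs rest on z = 0, each leg's axis is inset half a diameter from the nearest pair of seat edges (so the leg's bounding box is flush with the corner).

B is a spool: two coaxial disc flanges of radius 119 mm and thickness 6 mm, joined by a core cylinder of radius 63 mm and height 232 mm. The lower flange rests on z = 0 and the three cylinders share a vertical axis.

C is an open-topped rectangular box: outside dimensions 483×413×234 mm, with a uniform wall and base thickness of 16 mm. The base is a full 483×413 slab on the floor; four walls sit on top of the base. The front and back walls (the −y and +y sides) span the full width; the two side walls fit between them.

The spool is on top of the stool. The open box is beside the stool with their tops flush at z = 399.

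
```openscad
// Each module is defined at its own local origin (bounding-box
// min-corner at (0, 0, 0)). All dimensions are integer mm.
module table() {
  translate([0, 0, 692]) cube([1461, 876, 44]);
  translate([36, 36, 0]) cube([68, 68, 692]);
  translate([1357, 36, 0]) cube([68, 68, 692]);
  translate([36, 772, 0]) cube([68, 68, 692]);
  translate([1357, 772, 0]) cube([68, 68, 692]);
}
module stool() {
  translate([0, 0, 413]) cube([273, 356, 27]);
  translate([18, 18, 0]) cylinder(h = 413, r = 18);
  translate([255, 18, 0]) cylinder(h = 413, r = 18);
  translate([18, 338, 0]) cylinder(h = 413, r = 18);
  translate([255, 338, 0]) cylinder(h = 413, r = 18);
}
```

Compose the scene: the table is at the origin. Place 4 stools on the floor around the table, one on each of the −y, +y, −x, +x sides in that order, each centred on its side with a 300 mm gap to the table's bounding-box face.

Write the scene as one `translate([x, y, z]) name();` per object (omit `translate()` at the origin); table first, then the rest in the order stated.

table();
translate([594, -656, 0]) stool();
translate([594, 1176, 0]) stool();
translate([-573, 260, 0]) stool();
translate([1761, 260, 0]) stool();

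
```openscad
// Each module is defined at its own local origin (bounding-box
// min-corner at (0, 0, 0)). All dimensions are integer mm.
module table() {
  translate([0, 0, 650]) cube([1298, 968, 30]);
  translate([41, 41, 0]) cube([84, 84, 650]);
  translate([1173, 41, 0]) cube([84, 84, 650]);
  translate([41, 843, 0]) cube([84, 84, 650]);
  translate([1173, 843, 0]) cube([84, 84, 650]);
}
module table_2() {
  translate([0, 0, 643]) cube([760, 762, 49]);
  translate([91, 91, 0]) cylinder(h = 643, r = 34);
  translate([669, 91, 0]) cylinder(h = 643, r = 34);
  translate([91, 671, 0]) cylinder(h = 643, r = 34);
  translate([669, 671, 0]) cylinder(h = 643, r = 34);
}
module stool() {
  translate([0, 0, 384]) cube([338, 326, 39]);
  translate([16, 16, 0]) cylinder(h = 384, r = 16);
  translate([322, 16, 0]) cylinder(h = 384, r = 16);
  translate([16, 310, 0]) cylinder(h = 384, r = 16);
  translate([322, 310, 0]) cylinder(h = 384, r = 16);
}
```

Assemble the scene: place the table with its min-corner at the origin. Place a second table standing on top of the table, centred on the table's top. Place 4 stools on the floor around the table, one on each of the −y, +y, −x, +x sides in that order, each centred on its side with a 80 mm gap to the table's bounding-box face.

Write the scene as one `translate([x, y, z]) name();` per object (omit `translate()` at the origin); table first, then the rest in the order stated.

table();
translate([269, 103, 680]) table_2();
translate([480, -406, 0]) stool();
translate([480, 1048, 0]) stool();
translate([-418, 321, 0]) stool();
translate([1378, 321, 0]) stool();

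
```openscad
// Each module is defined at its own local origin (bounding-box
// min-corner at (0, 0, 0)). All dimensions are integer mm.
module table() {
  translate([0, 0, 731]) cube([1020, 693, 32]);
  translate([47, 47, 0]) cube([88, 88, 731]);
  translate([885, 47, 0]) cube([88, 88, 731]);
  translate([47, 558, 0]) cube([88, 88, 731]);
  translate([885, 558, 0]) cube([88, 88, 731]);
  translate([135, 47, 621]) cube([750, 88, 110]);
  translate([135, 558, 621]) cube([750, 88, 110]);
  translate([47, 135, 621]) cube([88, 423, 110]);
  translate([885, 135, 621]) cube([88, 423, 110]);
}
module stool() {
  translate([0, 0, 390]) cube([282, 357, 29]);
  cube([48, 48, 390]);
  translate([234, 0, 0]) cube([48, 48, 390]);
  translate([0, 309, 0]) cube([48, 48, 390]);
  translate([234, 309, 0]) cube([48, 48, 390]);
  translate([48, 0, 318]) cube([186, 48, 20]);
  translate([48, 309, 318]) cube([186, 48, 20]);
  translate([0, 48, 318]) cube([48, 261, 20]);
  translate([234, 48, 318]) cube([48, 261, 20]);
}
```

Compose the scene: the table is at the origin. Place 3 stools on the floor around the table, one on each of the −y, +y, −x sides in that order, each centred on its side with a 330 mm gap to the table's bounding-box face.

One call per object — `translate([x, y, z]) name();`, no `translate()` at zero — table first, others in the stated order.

table();
translate([369, -687, 0]) stool();
translate([369, 1023, 0]) stool();
translate([-612, 168, 0]) stool();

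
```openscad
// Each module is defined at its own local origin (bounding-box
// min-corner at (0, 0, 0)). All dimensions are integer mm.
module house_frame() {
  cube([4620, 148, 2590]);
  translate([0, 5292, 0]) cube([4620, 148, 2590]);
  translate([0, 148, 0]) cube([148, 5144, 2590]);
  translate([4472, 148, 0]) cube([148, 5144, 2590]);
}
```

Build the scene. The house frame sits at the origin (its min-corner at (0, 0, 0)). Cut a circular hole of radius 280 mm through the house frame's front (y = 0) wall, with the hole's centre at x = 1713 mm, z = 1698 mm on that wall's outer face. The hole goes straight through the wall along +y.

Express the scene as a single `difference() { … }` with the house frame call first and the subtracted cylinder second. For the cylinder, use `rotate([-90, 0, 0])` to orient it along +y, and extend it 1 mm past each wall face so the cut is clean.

difference() {
  house_frame();
  translate([1713, -1, 1698]) rotate([-90, 0, 0]) cylinder(h = 150, r = 280);
}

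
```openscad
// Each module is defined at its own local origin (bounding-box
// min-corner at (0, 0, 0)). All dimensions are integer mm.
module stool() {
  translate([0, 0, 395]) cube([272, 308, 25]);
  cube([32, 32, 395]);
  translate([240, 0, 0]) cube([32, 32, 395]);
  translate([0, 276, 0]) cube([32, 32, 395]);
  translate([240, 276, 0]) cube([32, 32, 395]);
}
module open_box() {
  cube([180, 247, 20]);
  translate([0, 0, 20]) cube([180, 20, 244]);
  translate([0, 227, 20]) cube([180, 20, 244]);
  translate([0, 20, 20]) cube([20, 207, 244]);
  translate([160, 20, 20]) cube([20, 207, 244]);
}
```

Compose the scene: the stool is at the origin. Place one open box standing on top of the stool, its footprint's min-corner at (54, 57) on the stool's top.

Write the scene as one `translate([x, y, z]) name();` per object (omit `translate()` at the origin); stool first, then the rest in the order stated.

stool();
translate([54, 57, 420]) open_box();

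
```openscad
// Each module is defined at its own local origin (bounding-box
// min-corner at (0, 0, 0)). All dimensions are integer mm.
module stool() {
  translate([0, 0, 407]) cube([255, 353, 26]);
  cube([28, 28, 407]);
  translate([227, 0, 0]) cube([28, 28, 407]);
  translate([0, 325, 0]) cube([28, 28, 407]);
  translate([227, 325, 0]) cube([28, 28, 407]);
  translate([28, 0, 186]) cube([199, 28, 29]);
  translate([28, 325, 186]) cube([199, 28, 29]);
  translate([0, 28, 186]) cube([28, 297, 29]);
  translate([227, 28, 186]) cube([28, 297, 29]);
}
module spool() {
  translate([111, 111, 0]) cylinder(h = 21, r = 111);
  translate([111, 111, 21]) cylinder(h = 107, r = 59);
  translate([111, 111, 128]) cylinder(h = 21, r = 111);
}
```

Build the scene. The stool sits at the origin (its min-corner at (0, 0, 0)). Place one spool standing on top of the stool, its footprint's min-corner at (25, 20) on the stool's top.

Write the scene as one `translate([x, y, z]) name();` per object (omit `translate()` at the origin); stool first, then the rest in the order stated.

stool();
translate([25, 20, 433]) spool();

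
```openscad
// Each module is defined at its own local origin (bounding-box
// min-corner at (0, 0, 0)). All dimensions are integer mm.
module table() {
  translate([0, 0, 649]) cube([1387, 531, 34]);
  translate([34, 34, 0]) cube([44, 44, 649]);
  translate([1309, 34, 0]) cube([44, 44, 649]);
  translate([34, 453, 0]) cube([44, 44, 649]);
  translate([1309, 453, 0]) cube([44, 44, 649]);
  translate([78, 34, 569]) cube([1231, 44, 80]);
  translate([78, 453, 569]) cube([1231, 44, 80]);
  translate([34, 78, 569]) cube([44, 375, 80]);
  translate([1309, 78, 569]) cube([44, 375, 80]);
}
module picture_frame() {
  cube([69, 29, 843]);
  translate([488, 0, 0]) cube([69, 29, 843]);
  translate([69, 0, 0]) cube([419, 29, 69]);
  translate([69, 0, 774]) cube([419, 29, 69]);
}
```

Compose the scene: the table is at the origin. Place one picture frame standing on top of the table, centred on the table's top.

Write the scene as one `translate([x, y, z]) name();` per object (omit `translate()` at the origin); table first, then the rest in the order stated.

table();
translate([415, 251, 683]) picture_frame();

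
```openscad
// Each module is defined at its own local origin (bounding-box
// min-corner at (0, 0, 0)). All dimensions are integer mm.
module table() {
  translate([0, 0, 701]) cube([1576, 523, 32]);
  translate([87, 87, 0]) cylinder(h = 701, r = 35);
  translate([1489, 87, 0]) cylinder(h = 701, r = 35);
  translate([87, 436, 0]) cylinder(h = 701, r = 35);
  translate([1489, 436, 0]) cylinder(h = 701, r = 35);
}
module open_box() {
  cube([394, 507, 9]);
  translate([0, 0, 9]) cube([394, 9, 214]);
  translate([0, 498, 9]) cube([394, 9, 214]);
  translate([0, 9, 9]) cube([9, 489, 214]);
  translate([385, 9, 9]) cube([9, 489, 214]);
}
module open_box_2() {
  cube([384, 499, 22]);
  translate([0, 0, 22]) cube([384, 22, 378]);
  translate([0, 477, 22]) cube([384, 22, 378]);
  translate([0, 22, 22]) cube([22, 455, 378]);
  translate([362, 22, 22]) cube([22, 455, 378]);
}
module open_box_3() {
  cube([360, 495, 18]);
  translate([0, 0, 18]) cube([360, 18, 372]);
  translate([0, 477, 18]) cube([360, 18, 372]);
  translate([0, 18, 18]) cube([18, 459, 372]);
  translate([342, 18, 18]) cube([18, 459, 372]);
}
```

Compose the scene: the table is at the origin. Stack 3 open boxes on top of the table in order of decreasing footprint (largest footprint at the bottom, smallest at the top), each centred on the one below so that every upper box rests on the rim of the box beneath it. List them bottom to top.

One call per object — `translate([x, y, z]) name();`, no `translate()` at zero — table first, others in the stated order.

table();
translate([591, 8, 733]) open_box();
translate([596, 12, 956]) open_box_2();
translate([608, 14, 1356]) open_box_3();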